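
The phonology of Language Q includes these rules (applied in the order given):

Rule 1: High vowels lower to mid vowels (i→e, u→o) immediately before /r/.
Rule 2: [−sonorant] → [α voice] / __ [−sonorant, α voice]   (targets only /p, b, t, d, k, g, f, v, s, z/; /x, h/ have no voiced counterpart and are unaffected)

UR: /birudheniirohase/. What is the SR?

Rule 1 (pre-rhotic lowering): /i/ is a high vowel immediately before /r/, so it lowers to [e]. /i/ is a high vowel immediately before /r/, so it lowers to [e]. /birudheniirohase/ → berudhenierohase.
Rule 2 (regressive voicing assimilation): /d/ precedes the voiceless obstruent /h/, so it devoices to [t] by assimilation. /berudhenierohase/ → beruthenierohase.

beruthenierohase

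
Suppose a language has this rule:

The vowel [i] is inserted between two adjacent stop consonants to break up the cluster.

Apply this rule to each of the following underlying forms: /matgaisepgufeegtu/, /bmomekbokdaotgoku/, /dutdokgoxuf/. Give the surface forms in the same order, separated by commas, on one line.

/matgaisepgufeegtu/: /t/ and /g/ form a stop–stop cluster, so [i] is inserted between them. /p/ and /g/ form a stop–stop cluster, so [i] is inserted between them. /g/ and /t/ form a stop–stop cluster, so [i] is inserted between them. → [matigaisepigufeegitu].
/bmomekbokdaotgoku/: /k/ and /b/ form a stop–stop cluster, so [i] is inserted between them. /k/ and /d/ form a stop–stop cluster, so [i] is inserted between them. /t/ and /g/ form a stop–stop cluster, so [i] is inserted between them. → [bmomekibokidaotigoku].
/dutdokgoxuf/: /t/ and /d/ form a stop–stop cluster, so [i] is inserted between them. /k/ and /g/ form a stop–stop cluster, so [i] is inserted between them. → [dutidokigoxuf].

matigaisepigufeegitu, bmomekibokidaotigoku, dutidokigoxuf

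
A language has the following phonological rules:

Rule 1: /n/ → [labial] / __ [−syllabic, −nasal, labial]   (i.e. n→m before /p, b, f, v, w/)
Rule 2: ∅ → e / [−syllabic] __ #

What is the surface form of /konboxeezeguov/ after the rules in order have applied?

Rule 1 (nasal place assimilation): /n/ precedes the labial consonant /b/, so it assimilates in place to [m]. /konboxeezeguov/ → komboxeezeguov.
Rule 2 (final e-epenthesis): the form ends in the consonant /v/, so [e] is inserted word-finally. /komboxeezeguov/ → komboxeezeguove.

komboxeezeguove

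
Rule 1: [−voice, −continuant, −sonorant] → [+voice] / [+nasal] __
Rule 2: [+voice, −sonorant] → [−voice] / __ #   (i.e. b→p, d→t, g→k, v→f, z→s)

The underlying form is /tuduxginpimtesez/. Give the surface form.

Rule 1 (post-nasal voicing): /p/ is a voiceless stop immediately after the nasal /n/, so it voices to [b]. /t/ is a voiceless stop immediately after the nasal /m/, so it voices to [d]. /tuduxginpimtesez/ → tuduxginbimdesez.
Rule 2 (final devoicing): /z/ is a voiced obstruent in word-final position, so it devoices to [s]. /tuduxginbimdesez/ → tuduxginbimdeses.

tuduxginbimdeses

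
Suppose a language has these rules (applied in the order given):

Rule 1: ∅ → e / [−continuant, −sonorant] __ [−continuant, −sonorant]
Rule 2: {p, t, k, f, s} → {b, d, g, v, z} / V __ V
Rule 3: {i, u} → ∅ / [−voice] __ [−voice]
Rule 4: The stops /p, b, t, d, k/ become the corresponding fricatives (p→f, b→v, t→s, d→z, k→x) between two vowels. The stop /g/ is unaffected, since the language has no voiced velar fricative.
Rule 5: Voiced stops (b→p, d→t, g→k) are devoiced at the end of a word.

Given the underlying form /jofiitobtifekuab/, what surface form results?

Rule 1 (stop-cluster e-epenthesis): /b/ and /t/ form a stop–stop cluster, so [e] is inserted between them. /jofiitobtifekuab/ → jofiitobetifekuab.
Rule 2 (intervocalic voicing): /f/ is a voiceless obstruent between vowels /o/ and /i/, so it voices to [v]. /t/ is a voiceless obstruent between vowels /i/ and /o/, so it voices to [d]. /t/ is a voiceless obstruent between vowels /e/ and /i/, so it voices to [d]. /f/ is a voiceless obstruent between vowels /i/ and /e/, so it voices to [v]. /k/ is a voiceless obstruent between vowels /e/ and /u/, so it voices to [g]. /jofiitobetifekuab/ → joviidobediveguab.
Rule 3 (high vowel syncope): no segment meets the environment; /joviidobediveguab/ is unchanged.
Rule 4 (intervocalic spirantization): /d/ is a stop between vowels /i/ and /o/, so it spirantizes to the fricative [z]. /b/ is a stop between vowels /o/ and /e/, so it spirantizes to the fricative [v]. /d/ is a stop between vowels /e/ and /i/, so it spirantizes to the fricative [z]. /joviidobediveguab/ → joviizoveziveguab.
Rule 5 (final devoicing): /b/ is a voiced stop in word-final position, so it devoices to [p]. /joviizoveziveguab/ → joviizoveziveguap.

joviizoveziveguap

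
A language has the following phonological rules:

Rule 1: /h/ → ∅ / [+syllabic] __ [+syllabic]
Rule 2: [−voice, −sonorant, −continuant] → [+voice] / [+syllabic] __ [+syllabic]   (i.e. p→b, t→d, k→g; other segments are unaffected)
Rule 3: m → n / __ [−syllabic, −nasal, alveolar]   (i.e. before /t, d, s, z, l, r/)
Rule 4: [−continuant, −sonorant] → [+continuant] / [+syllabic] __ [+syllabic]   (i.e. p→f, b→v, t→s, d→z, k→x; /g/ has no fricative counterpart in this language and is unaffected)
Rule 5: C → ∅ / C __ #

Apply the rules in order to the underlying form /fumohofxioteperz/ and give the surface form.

Rule 1 (intervocalic h-deletion): /h/ occurs between vowels /o/ and /o/, so it deletes. /fumohofxioteperz/ → fumoofxioteperz.
Rule 2 (intervocalic voicing): /t/ is a voiceless stop between vowels /o/ and /e/, so it voices to [d]. /p/ is a voiceless stop between vowels /e/ and /e/, so it voices to [b]. /fumoofxioteperz/ → fumoofxiodeberz.
Rule 3 (nasal place assimilation): no segment meets the environment; /fumoofxiodeberz/ is unchanged.
Rule 4 (intervocalic spirantization): /d/ is a stop between vowels /o/ and /e/, so it spirantizes to the fricative [z]. /b/ is a stop between vowels /e/ and /e/, so it spirantizes to the fricative [v]. /fumoofxiodeberz/ → fumoofxiozeverz.
Rule 5 (final cluster simplification): /z/ is the second consonant of a word-final cluster /rz/, so it deletes. /fumoofxiozeverz/ → fumoofxiozever.

fumoofxiozever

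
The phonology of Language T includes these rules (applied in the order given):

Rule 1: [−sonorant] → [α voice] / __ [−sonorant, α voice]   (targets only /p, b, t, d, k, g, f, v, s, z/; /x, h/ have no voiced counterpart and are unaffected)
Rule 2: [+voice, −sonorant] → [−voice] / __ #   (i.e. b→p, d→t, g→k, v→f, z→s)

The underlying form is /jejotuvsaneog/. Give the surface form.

Rule 1 (regressive voicing assimilation): /v/ precedes the voiceless obstruent /s/, so it devoices to [f] by assimilation. /jejotuvsaneog/ → jejotufsaneog.
Rule 2 (final devoicing): /g/ is a voiced obstruent in word-final position, so it devoices to [k]. /jejotufsaneog/ → jejotufsaneok.

jejotufsaneok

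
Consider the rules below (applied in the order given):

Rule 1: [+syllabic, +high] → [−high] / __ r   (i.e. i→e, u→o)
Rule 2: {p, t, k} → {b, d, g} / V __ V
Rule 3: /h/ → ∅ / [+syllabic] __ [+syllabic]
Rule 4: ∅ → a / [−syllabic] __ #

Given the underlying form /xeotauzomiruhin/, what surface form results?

xeodauzomeruina

Rule 1 (pre-rhotic lowering): /i/ is a high vowel immediately before /r/, so it lowers to [e]. /xeotauzomiruhin/ → xeotauzomeruhin.
Rule 2 (intervocalic voicing): /t/ is a voiceless stop between vowels /o/ and /a/, so it voices to [d]. /xeotauzomeruhin/ → xeodauzomeruhin.
Rule 3 (intervocalic h-deletion): /h/ occurs between vowels /u/ and /i/, so it deletes. /xeodauzomeruhin/ → xeodauzomeruin.
Rule 4 (final a-epenthesis): the form ends in the consonant /n/, so [a] is inserted word-finally. /xeodauzomeruin/ → xeodauzomeruina.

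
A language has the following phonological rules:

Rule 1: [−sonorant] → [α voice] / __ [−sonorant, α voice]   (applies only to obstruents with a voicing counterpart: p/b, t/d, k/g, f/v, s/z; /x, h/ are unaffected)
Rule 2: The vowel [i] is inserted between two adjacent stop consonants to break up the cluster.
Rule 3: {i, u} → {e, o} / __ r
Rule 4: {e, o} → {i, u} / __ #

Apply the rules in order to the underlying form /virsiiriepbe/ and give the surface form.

versieriebibi

Rule 1 (regressive voicing assimilation): /p/ precedes the voiced obstruent /b/, so it voices to [b] by assimilation. /virsiiriepbe/ → virsiiriebbe.
Rule 2 (stop-cluster i-epenthesis): /b/ and /b/ form a stop–stop cluster, so [i] is inserted between them. /virsiiriebbe/ → virsiiriebibe.
Rule 3 (pre-rhotic lowering): /i/ is a high vowel immediately before /r/, so it lowers to [e]. /i/ is a high vowel immediately before /r/, so it lowers to [e]. /virsiiriebibe/ → versieriebibe.
Rule 4 (final vowel raising): /e/ is a mid vowel in word-final position, so it raises to [i]. /versieriebibe/ → versieriebibi.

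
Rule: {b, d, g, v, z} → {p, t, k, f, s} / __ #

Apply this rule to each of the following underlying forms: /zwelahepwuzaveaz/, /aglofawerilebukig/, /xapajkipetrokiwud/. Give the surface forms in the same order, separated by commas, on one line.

/zwelahepwuzaveaz/: /z/ is a voiced obstruent in word-final position, so it devoices to [s]. → [zwelahepwuzaveas].
/aglofawerilebukig/: /g/ is a voiced obstruent in word-final position, so it devoices to [k]. → [aglofawerilebukik].
/xapajkipetrokiwud/: /d/ is a voiced obstruent in word-final position, so it devoices to [t]. → [xapajkipetrokiwut].

zwelahepwuzaveas, aglofawerilebukik, xapajkipetrokiwut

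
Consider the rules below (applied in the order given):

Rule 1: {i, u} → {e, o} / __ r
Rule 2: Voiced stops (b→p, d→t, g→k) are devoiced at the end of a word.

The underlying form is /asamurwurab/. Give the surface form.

Rule 1 (pre-rhotic lowering): /u/ is a high vowel immediately before /r/, so it lowers to [o]. /u/ is a high vowel immediately before /r/, so it lowers to [o]. /asamurwurab/ → asamorworab.
Rule 2 (final devoicing): /b/ is a voiced stop in word-final position, so it devoices to [p]. /asamorworab/ → asamorworap.

asamorworap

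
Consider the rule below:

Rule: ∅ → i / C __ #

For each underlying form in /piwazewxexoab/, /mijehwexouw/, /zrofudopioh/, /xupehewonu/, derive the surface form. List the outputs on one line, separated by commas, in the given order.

piwazewxexoabi, mijehwexouwi, zrofudopiohi, xupehewonu

/piwazewxexoab/: the form ends in the consonant /b/, so [i] is inserted word-finally. → [piwazewxexoabi].
/mijehwexouw/: the form ends in the consonant /w/, so [i] is inserted word-finally. → [mijehwexouwi].
/zrofudopioh/: the form ends in the consonant /h/, so [i] is inserted word-finally. → [zrofudopiohi].
/xupehewonu/: the rule's environment is not met; surfaces unchanged as [xupehewonu].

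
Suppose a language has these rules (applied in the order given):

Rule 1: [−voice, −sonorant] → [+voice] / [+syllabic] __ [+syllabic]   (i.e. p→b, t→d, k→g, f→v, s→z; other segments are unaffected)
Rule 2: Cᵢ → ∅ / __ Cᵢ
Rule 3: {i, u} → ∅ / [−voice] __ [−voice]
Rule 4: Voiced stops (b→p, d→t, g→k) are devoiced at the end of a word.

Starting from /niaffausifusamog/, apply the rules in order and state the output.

Rule 1 (intervocalic voicing): /s/ is a voiceless obstruent between vowels /u/ and /i/, so it voices to [z]. /f/ is a voiceless obstruent between vowels /i/ and /u/, so it voices to [v]. /s/ is a voiceless obstruent between vowels /u/ and /a/, so it voices to [z]. /niaffausifusamog/ → niaffauzivuzamog.
Rule 2 (degemination): /ff/ is a geminate; the first /f/ deletes. /niaffauzivuzamog/ → niafauzivuzamog.
Rule 3 (high vowel syncope): no segment meets the environment; /niafauzivuzamog/ is unchanged.
Rule 4 (final devoicing): /g/ is a voiced stop in word-final position, so it devoices to [k]. /niafauzivuzamog/ → niafauzivuzamok.

niafauzivuzamok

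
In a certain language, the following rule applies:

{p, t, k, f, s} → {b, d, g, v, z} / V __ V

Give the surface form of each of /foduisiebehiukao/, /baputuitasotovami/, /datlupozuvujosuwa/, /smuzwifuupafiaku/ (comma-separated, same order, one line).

/foduisiebehiukao/: /s/ is a voiceless obstruent between vowels /i/ and /i/, so it voices to [z]. /k/ is a voiceless obstruent between vowels /u/ and /a/, so it voices to [g]. → [foduiziebehiugao].
/baputuitasotovami/: /p/ is a voiceless obstruent between vowels /a/ and /u/, so it voices to [b]. /t/ is a voiceless obstruent between vowels /u/ and /u/, so it voices to [d]. /t/ is a voiceless obstruent between vowels /i/ and /a/, so it voices to [d]. /s/ is a voiceless obstruent between vowels /a/ and /o/, so it voices to [z]. /t/ is a voiceless obstruent between vowels /o/ and /o/, so it voices to [d]. → [babuduidazodovami].
/datlupozuvujosuwa/: /p/ is a voiceless obstruent between vowels /u/ and /o/, so it voices to [b]. /s/ is a voiceless obstruent between vowels /o/ and /u/, so it voices to [z]. → [datlubozuvujozuwa].
/smuzwifuupafiaku/: /f/ is a voiceless obstruent between vowels /i/ and /u/, so it voices to [v]. /p/ is a voiceless obstruent between vowels /u/ and /a/, so it voices to [b]. /f/ is a voiceless obstruent between vowels /a/ and /i/, so it voices to [v]. /k/ is a voiceless obstruent between vowels /a/ and /u/, so it voices to [g]. → [smuzwivuubaviagu].

foduiziebehiugao, babuduidazodovami, datlubozuvujozuwa, smuzwivuubaviagu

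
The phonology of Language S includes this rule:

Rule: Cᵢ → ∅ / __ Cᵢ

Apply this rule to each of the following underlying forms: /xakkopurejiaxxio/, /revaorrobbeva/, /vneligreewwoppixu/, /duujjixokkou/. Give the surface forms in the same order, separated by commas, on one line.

/xakkopurejiaxxio/: /kk/ is a geminate; the first /k/ deletes. /xx/ is a geminate; the first /x/ deletes. → [xakopurejiaxio].
/revaorrobbeva/: /rr/ is a geminate; the first /r/ deletes. /bb/ is a geminate; the first /b/ deletes. → [revaorobeva].
/vneligreewwoppixu/: /ww/ is a geminate; the first /w/ deletes. /pp/ is a geminate; the first /p/ deletes. → [vneligreewopixu].
/duujjixokkou/: /jj/ is a geminate; the first /j/ deletes. /kk/ is a geminate; the first /k/ deletes. → [duujixokou].

xakopurejiaxio, revaorobeva, vneligreewopixu, duujixokou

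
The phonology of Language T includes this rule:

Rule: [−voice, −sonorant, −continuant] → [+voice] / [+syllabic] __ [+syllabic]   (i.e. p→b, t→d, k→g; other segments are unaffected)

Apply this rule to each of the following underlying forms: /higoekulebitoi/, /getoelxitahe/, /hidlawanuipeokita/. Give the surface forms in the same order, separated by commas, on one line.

/higoekulebitoi/: /k/ is a voiceless stop between vowels /e/ and /u/, so it voices to [g]. /t/ is a voiceless stop between vowels /i/ and /o/, so it voices to [d]. → [higoegulebidoi].
/getoelxitahe/: /t/ is a voiceless stop between vowels /e/ and /o/, so it voices to [d]. /t/ is a voiceless stop between vowels /i/ and /a/, so it voices to [d]. → [gedoelxidahe].
/hidlawanuipeokita/: /p/ is a voiceless stop between vowels /i/ and /e/, so it voices to [b]. /k/ is a voiceless stop between vowels /o/ and /i/, so it voices to [g]. /t/ is a voiceless stop between vowels /i/ and /a/, so it voices to [d]. → [hidlawanuibeogida].

higoegulebidoi, gedoelxidahe, hidlawanuibeogida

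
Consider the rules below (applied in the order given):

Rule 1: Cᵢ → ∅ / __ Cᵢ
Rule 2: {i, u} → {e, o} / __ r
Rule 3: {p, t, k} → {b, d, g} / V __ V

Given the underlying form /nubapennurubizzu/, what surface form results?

Rule 1 (degemination): /nn/ is a geminate; the first /n/ deletes. /zz/ is a geminate; the first /z/ deletes. /nubapennurubizzu/ → nubapenurubizu.
Rule 2 (pre-rhotic lowering): /u/ is a high vowel immediately before /r/, so it lowers to [o]. /nubapenurubizu/ → nubapenorubizu.
Rule 3 (intervocalic voicing): /p/ is a voiceless stop between vowels /a/ and /e/, so it voices to [b]. /nubapenorubizu/ → nubabenorubizu.

nubabenorubizu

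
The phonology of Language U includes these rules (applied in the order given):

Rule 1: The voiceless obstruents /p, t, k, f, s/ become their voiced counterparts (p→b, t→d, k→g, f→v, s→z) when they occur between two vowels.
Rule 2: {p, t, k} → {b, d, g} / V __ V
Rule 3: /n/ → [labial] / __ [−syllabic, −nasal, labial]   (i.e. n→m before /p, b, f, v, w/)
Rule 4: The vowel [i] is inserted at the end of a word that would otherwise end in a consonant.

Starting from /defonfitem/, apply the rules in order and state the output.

Rule 1 (intervocalic voicing): /f/ is a voiceless obstruent between vowels /e/ and /o/, so it voices to [v]. /t/ is a voiceless obstruent between vowels /i/ and /e/, so it voices to [d]. /defonfitem/ → devonfidem.
Rule 2 (intervocalic voicing): no segment meets the environment; /devonfidem/ is unchanged.
Rule 3 (nasal place assimilation): /n/ precedes the labial consonant /f/, so it assimilates in place to [m]. /devonfidem/ → devomfidem.
Rule 4 (final i-epenthesis): the form ends in the consonant /m/, so [i] is inserted word-finally. /devomfidem/ → devomfidemi.

devomfidemi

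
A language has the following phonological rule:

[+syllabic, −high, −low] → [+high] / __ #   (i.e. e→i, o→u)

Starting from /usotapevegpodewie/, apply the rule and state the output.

/e/ is a mid vowel in word-final position, so it raises to [i].
Surface form: [usotapevegpodewii].

usotapevegpodewii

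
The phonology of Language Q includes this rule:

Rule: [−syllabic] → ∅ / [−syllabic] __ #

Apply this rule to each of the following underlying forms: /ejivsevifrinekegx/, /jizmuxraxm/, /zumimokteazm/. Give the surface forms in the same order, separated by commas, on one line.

/ejivsevifrinekegx/: /x/ is the second consonant of a word-final cluster /gx/, so it deletes. → [ejivsevifrinekeg].
/jizmuxraxm/: /m/ is the second consonant of a word-final cluster /xm/, so it deletes. → [jizmuxrax].
/zumimokteazm/: /m/ is the second consonant of a word-final cluster /zm/, so it deletes. → [zumimokteaz].

ejivsevifrinekeg, jizmuxrax, zumimokteaz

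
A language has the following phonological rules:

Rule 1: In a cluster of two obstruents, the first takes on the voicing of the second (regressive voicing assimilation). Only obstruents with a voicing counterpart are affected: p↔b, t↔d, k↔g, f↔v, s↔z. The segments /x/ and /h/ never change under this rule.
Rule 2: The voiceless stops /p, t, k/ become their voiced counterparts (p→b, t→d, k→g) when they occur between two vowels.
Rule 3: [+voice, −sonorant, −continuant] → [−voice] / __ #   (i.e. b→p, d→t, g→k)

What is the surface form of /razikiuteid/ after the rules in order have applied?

Rule 1 (regressive voicing assimilation): no segment meets the environment; /razikiuteid/ is unchanged.
Rule 2 (intervocalic voicing): /k/ is a voiceless stop between vowels /i/ and /i/, so it voices to [g]. /t/ is a voiceless stop between vowels /u/ and /e/, so it voices to [d]. /razikiuteid/ → razigiudeid.
Rule 3 (final devoicing): /d/ is a voiced stop in word-final position, so it devoices to [t]. /razigiudeid/ → razigiudeit.

razigiudeit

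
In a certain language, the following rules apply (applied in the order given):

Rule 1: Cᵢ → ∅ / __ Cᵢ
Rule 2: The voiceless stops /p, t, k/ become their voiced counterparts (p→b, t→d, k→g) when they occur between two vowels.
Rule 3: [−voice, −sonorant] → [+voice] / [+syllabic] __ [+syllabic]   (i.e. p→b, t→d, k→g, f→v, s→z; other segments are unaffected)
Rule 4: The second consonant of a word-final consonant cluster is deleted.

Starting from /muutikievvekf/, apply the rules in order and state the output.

Rule 1 (degemination): /vv/ is a geminate; the first /v/ deletes. /muutikievvekf/ → muutikievekf.
Rule 2 (intervocalic voicing): /t/ is a voiceless stop between vowels /u/ and /i/, so it voices to [d]. /k/ is a voiceless stop between vowels /i/ and /i/, so it voices to [g]. /muutikievekf/ → muudigievekf.
Rule 3 (intervocalic voicing): no segment meets the environment; /muudigievekf/ is unchanged.
Rule 4 (final cluster simplification): /f/ is the second consonant of a word-final cluster /kf/, so it deletes. /muudigievekf/ → muudigievek.

muudigievek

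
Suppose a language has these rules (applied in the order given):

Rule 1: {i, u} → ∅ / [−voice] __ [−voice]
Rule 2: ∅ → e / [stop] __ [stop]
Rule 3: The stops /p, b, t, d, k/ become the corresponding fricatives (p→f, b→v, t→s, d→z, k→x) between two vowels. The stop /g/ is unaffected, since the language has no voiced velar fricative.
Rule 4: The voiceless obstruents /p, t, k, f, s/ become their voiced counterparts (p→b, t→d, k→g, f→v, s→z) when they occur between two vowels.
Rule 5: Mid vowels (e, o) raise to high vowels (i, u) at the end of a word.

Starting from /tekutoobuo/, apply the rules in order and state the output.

texezoovuu

Rule 1 (high vowel syncope): /u/ is a high vowel flanked by voiceless consonants /k/ and /t/, so it deletes. /tekutoobuo/ → tektoobuo.
Rule 2 (stop-cluster e-epenthesis): /k/ and /t/ form a stop–stop cluster, so [e] is inserted between them. /tektoobuo/ → teketoobuo.
Rule 3 (intervocalic spirantization): /k/ is a stop between vowels /e/ and /e/, so it spirantizes to the fricative [x]. /t/ is a stop between vowels /e/ and /o/, so it spirantizes to the fricative [s]. /b/ is a stop between vowels /o/ and /u/, so it spirantizes to the fricative [v]. /teketoobuo/ → texesoovuo.
Rule 4 (intervocalic voicing): /s/ is a voiceless obstruent between vowels /e/ and /o/, so it voices to [z]. /texesoovuo/ → texezoovuo.
Rule 5 (final vowel raising): /o/ is a mid vowel in word-final position, so it raises to [u]. /texezoovuo/ → texezoovuu.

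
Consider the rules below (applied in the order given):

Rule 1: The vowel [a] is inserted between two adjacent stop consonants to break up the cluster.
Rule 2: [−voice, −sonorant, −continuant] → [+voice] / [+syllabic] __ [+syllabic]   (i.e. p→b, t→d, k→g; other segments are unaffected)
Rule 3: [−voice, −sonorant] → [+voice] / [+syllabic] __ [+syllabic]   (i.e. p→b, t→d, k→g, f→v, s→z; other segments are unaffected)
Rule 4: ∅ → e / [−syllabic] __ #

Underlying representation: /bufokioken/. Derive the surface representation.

Rule 1 (stop-cluster a-epenthesis): no segment meets the environment; /bufokioken/ is unchanged.
Rule 2 (intervocalic voicing): /k/ is a voiceless stop between vowels /o/ and /i/, so it voices to [g]. /k/ is a voiceless stop between vowels /o/ and /e/, so it voices to [g]. /bufokioken/ → bufogiogen.
Rule 3 (intervocalic voicing): /f/ is a voiceless obstruent between vowels /u/ and /o/, so it voices to [v]. /bufogiogen/ → buvogiogen.
Rule 4 (final e-epenthesis): the form ends in the consonant /n/, so [e] is inserted word-finally. /buvogiogen/ → buvogiogene.

buvogiogene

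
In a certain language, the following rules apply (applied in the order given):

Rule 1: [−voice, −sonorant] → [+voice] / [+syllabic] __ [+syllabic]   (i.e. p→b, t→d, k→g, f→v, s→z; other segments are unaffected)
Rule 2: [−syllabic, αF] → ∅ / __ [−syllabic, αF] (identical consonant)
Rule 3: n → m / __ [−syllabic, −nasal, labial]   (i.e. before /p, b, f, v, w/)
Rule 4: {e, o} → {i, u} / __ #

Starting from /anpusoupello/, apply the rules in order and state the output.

Rule 1 (intervocalic voicing): /s/ is a voiceless obstruent between vowels /u/ and /o/, so it voices to [z]. /p/ is a voiceless obstruent between vowels /u/ and /e/, so it voices to [b]. /anpusoupello/ → anpuzoubello.
Rule 2 (degemination): /ll/ is a geminate; the first /l/ deletes. /anpuzoubello/ → anpuzoubelo.
Rule 3 (nasal place assimilation): /n/ precedes the labial consonant /p/, so it assimilates in place to [m]. /anpuzoubelo/ → ampuzoubelo.
Rule 4 (final vowel raising): /o/ is a mid vowel in word-final position, so it raises to [u]. /ampuzoubelo/ → ampuzoubelu.

ampuzoubelu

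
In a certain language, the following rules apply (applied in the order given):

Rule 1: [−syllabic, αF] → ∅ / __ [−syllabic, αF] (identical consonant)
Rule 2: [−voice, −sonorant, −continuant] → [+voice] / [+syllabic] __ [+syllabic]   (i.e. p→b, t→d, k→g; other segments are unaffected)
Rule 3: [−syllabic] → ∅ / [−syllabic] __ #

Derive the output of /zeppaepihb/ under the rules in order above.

Rule 1 (degemination): /pp/ is a geminate; the first /p/ deletes. /zeppaepihb/ → zepaepihb.
Rule 2 (intervocalic voicing): /p/ is a voiceless stop between vowels /e/ and /a/, so it voices to [b]. /p/ is a voiceless stop between vowels /e/ and /i/, so it voices to [b]. /zepaepihb/ → zebaebihb.
Rule 3 (final cluster simplification): /b/ is the second consonant of a word-final cluster /hb/, so it deletes. /zebaebihb/ → zebaebih.

zebaebih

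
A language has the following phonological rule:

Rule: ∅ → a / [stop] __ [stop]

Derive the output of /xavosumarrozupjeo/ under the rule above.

No segment of /xavosumarrozupjeo/ meets the structural description of the rule, so the form surfaces unchanged.

xavosumarrozupjeo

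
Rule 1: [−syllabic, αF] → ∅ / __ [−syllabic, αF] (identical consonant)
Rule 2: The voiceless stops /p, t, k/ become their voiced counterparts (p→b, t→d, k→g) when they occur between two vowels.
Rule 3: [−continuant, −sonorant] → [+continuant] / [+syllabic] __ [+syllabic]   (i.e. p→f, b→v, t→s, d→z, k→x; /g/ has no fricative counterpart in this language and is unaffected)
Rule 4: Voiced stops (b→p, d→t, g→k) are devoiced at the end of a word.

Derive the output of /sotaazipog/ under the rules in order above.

Rule 1 (degemination): no segment meets the environment; /sotaazipog/ is unchanged.
Rule 2 (intervocalic voicing): /t/ is a voiceless stop between vowels /o/ and /a/, so it voices to [d]. /p/ is a voiceless stop between vowels /i/ and /o/, so it voices to [b]. /sotaazipog/ → sodaazibog.
Rule 3 (intervocalic spirantization): /d/ is a stop between vowels /o/ and /a/, so it spirantizes to the fricative [z]. /b/ is a stop between vowels /i/ and /o/, so it spirantizes to the fricative [v]. /sodaazibog/ → sozaazivog.
Rule 4 (final devoicing): /g/ is a voiced stop in word-final position, so it devoices to [k]. /sozaazivog/ → sozaazivok.

sozaazivok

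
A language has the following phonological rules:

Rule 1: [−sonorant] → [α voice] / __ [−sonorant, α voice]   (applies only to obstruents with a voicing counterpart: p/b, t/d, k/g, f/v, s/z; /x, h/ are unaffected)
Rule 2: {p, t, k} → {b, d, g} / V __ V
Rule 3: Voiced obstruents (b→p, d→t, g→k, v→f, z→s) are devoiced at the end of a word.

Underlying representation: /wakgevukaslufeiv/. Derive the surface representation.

Rule 1 (regressive voicing assimilation): /k/ precedes the voiced obstruent /g/, so it voices to [g] by assimilation. /wakgevukaslufeiv/ → waggevukaslufeiv.
Rule 2 (intervocalic voicing): /k/ is a voiceless stop between vowels /u/ and /a/, so it voices to [g]. /waggevukaslufeiv/ → waggevugaslufeiv.
Rule 3 (final devoicing): /v/ is a voiced obstruent in word-final position, so it devoices to [f]. /waggevugaslufeiv/ → waggevugaslufeif.

waggevugaslufeif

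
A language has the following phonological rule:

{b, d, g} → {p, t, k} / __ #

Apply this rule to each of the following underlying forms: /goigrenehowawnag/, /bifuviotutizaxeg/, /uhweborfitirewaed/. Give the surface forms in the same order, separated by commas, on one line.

/goigrenehowawnag/: /g/ is a voiced stop in word-final position, so it devoices to [k]. → [goigrenehowawnak].
/bifuviotutizaxeg/: /g/ is a voiced stop in word-final position, so it devoices to [k]. → [bifuviotutizaxek].
/uhweborfitirewaed/: /d/ is a voiced stop in word-final position, so it devoices to [t]. → [uhweborfitirewaet].

goigrenehowawnak, bifuviotutizaxek, uhweborfitirewaet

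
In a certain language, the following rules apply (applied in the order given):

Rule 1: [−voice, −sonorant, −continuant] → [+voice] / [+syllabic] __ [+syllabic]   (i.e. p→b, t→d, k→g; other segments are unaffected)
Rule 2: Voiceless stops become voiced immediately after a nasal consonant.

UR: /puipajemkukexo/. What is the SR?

Rule 1 (intervocalic voicing): /p/ is a voiceless stop between vowels /i/ and /a/, so it voices to [b]. /k/ is a voiceless stop between vowels /u/ and /e/, so it voices to [g]. /puipajemkukexo/ → puibajemkugexo.
Rule 2 (post-nasal voicing): /k/ is a voiceless stop immediately after the nasal /m/, so it voices to [g]. /puibajemkugexo/ → puibajemgugexo.

puibajemgugexo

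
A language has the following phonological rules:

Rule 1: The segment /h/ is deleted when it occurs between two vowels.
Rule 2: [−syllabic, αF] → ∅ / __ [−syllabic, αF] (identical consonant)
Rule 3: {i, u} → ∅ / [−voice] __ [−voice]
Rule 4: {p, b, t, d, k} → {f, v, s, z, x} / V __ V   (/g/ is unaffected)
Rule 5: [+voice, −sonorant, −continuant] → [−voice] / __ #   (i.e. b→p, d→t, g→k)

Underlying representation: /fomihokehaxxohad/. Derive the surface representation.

Rule 1 (intervocalic h-deletion): /h/ occurs between vowels /i/ and /o/, so it deletes. /h/ occurs between vowels /e/ and /a/, so it deletes. /h/ occurs between vowels /o/ and /a/, so it deletes. /fomihokehaxxohad/ → fomiokeaxxoad.
Rule 2 (degemination): /xx/ is a geminate; the first /x/ deletes. /fomiokeaxxoad/ → fomiokeaxoad.
Rule 3 (high vowel syncope): no segment meets the environment; /fomiokeaxoad/ is unchanged.
Rule 4 (intervocalic spirantization): /k/ is a stop between vowels /o/ and /e/, so it spirantizes to the fricative [x]. /fomiokeaxoad/ → fomioxeaxoad.
Rule 5 (final devoicing): /d/ is a voiced stop in word-final position, so it devoices to [t]. /fomioxeaxoad/ → fomioxeaxoat.

fomioxeaxoat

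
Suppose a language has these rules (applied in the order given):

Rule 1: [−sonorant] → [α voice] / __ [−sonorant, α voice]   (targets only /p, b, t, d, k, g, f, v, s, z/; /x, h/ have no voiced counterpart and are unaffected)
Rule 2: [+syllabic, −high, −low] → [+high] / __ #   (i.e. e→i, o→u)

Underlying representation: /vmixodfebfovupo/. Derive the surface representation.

Rule 1 (regressive voicing assimilation): /d/ precedes the voiceless obstruent /f/, so it devoices to [t] by assimilation. /b/ precedes the voiceless obstruent /f/, so it devoices to [p] by assimilation. /vmixodfebfovupo/ → vmixotfepfovupo.
Rule 2 (final vowel raising): /o/ is a mid vowel in word-final position, so it raises to [u]. /vmixotfepfovupo/ → vmixotfepfovupu.

vmixotfepfovupu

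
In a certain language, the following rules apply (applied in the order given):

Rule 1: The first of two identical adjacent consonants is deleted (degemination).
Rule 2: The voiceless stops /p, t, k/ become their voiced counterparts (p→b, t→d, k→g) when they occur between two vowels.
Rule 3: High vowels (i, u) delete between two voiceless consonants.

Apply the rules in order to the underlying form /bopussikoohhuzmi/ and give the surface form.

Rule 1 (degemination): /ss/ is a geminate; the first /s/ deletes. /hh/ is a geminate; the first /h/ deletes. /bopussikoohhuzmi/ → bopusikoohuzmi.
Rule 2 (intervocalic voicing): /p/ is a voiceless stop between vowels /o/ and /u/, so it voices to [b]. /k/ is a voiceless stop between vowels /i/ and /o/, so it voices to [g]. /bopusikoohuzmi/ → bobusigoohuzmi.
Rule 3 (high vowel syncope): no segment meets the environment; /bobusigoohuzmi/ is unchanged.

bobusigoohuzmi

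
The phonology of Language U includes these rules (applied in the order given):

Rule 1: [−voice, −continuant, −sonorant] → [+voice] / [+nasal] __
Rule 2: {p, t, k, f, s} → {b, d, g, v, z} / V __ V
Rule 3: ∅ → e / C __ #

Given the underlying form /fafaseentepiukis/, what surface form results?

favazeendebiugise

Rule 1 (post-nasal voicing): /t/ is a voiceless stop immediately after the nasal /n/, so it voices to [d]. /fafaseentepiukis/ → fafaseendepiukis.
Rule 2 (intervocalic voicing): /f/ is a voiceless obstruent between vowels /a/ and /a/, so it voices to [v]. /s/ is a voiceless obstruent between vowels /a/ and /e/, so it voices to [z]. /p/ is a voiceless obstruent between vowels /e/ and /i/, so it voices to [b]. /k/ is a voiceless obstruent between vowels /u/ and /i/, so it voices to [g]. /fafaseendepiukis/ → favazeendebiugis.
Rule 3 (final e-epenthesis): the form ends in the consonant /s/, so [e] is inserted word-finally. /favazeendebiugis/ → favazeendebiugise.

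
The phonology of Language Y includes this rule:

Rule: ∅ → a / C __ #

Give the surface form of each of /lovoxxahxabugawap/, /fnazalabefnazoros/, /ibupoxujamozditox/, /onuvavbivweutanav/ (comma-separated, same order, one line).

lovoxxahxabugawapa, fnazalabefnazorosa, ibupoxujamozditoxa, onuvavbivweutanava

/lovoxxahxabugawap/: the form ends in the consonant /p/, so [a] is inserted word-finally. → [lovoxxahxabugawapa].
/fnazalabefnazoros/: the form ends in the consonant /s/, so [a] is inserted word-finally. → [fnazalabefnazorosa].
/ibupoxujamozditox/: the form ends in the consonant /x/, so [a] is inserted word-finally. → [ibupoxujamozditoxa].
/onuvavbivweutanav/: the form ends in the consonant /v/, so [a] is inserted word-finally. → [onuvavbivweutanava].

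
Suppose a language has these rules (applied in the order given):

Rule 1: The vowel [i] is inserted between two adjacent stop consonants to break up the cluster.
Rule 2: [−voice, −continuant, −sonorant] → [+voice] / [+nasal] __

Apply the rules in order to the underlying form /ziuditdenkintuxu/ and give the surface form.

Rule 1 (stop-cluster i-epenthesis): /t/ and /d/ form a stop–stop cluster, so [i] is inserted between them. /ziuditdenkintuxu/ → ziuditidenkintuxu.
Rule 2 (post-nasal voicing): /k/ is a voiceless stop immediately after the nasal /n/, so it voices to [g]. /t/ is a voiceless stop immediately after the nasal /n/, so it voices to [d]. /ziuditidenkintuxu/ → ziuditidenginduxu.

ziuditidenginduxu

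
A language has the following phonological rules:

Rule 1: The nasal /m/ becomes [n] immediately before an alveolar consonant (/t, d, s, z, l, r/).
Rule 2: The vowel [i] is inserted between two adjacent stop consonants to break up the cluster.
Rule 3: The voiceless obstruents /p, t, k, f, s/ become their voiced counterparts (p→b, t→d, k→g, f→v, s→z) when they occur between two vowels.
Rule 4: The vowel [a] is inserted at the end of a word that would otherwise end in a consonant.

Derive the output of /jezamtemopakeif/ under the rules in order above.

jezantemobageifa

Rule 1 (nasal place assimilation): /m/ precedes the alveolar consonant /t/, so it assimilates in place to [n]. /jezamtemopakeif/ → jezantemopakeif.
Rule 2 (stop-cluster i-epenthesis): no segment meets the environment; /jezantemopakeif/ is unchanged.
Rule 3 (intervocalic voicing): /p/ is a voiceless obstruent between vowels /o/ and /a/, so it voices to [b]. /k/ is a voiceless obstruent between vowels /a/ and /e/, so it voices to [g]. /jezantemopakeif/ → jezantemobageif.
Rule 4 (final a-epenthesis): the form ends in the consonant /f/, so [a] is inserted word-finally. /jezantemobageif/ → jezantemobageifa.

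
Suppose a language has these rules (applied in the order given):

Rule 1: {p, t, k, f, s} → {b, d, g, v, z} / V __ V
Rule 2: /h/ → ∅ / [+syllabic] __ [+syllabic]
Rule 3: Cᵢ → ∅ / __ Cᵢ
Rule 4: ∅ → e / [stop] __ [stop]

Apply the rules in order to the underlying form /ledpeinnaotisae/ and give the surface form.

Rule 1 (intervocalic voicing): /t/ is a voiceless obstruent between vowels /o/ and /i/, so it voices to [d]. /s/ is a voiceless obstruent between vowels /i/ and /a/, so it voices to [z]. /ledpeinnaotisae/ → ledpeinnaodizae.
Rule 2 (intervocalic h-deletion): no segment meets the environment; /ledpeinnaodizae/ is unchanged.
Rule 3 (degemination): /nn/ is a geminate; the first /n/ deletes. /ledpeinnaodizae/ → ledpeinaodizae.
Rule 4 (stop-cluster e-epenthesis): /d/ and /p/ form a stop–stop cluster, so [e] is inserted between them. /ledpeinaodizae/ → ledepeinaodizae.

ledepeinaodizae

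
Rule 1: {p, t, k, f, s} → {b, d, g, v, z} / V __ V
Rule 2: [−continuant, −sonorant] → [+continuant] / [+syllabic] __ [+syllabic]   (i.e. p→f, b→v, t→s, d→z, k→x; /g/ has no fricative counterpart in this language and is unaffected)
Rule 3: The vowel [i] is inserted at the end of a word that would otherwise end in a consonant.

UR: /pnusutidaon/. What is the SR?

pnuzuzizaoni

Rule 1 (intervocalic voicing): /s/ is a voiceless obstruent between vowels /u/ and /u/, so it voices to [z]. /t/ is a voiceless obstruent between vowels /u/ and /i/, so it voices to [d]. /pnusutidaon/ → pnuzudidaon.
Rule 2 (intervocalic spirantization): /d/ is a stop between vowels /u/ and /i/, so it spirantizes to the fricative [z]. /d/ is a stop between vowels /i/ and /a/, so it spirantizes to the fricative [z]. /pnuzudidaon/ → pnuzuzizaon.
Rule 3 (final i-epenthesis): the form ends in the consonant /n/, so [i] is inserted word-finally. /pnuzuzizaon/ → pnuzuzizaoni.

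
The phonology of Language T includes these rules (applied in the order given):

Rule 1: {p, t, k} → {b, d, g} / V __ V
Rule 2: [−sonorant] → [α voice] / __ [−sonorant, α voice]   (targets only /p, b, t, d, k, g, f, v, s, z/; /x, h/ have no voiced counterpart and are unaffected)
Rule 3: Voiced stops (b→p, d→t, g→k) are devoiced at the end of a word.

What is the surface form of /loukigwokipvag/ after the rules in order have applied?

Rule 1 (intervocalic voicing): /k/ is a voiceless stop between vowels /u/ and /i/, so it voices to [g]. /k/ is a voiceless stop between vowels /o/ and /i/, so it voices to [g]. /loukigwokipvag/ → lougigwogipvag.
Rule 2 (regressive voicing assimilation): /p/ precedes the voiced obstruent /v/, so it voices to [b] by assimilation. /lougigwogipvag/ → lougigwogibvag.
Rule 3 (final devoicing): /g/ is a voiced stop in word-final position, so it devoices to [k]. /lougigwogibvag/ → lougigwogibvak.

lougigwogibvak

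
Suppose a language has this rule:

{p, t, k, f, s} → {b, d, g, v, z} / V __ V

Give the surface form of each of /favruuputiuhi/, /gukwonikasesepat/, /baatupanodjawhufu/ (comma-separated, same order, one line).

/favruuputiuhi/: /p/ is a voiceless obstruent between vowels /u/ and /u/, so it voices to [b]. /t/ is a voiceless obstruent between vowels /u/ and /i/, so it voices to [d]. → [favruubudiuhi].
/gukwonikasesepat/: /k/ is a voiceless obstruent between vowels /i/ and /a/, so it voices to [g]. /s/ is a voiceless obstruent between vowels /a/ and /e/, so it voices to [z]. /s/ is a voiceless obstruent between vowels /e/ and /e/, so it voices to [z]. /p/ is a voiceless obstruent between vowels /e/ and /a/, so it voices to [b]. → [gukwonigazezebat].
/baatupanodjawhufu/: /t/ is a voiceless obstruent between vowels /a/ and /u/, so it voices to [d]. /p/ is a voiceless obstruent between vowels /u/ and /a/, so it voices to [b]. /f/ is a voiceless obstruent between vowels /u/ and /u/, so it voices to [v]. → [baadubanodjawhuvu].

favruubudiuhi, gukwonigazezebat, baadubanodjawhuvu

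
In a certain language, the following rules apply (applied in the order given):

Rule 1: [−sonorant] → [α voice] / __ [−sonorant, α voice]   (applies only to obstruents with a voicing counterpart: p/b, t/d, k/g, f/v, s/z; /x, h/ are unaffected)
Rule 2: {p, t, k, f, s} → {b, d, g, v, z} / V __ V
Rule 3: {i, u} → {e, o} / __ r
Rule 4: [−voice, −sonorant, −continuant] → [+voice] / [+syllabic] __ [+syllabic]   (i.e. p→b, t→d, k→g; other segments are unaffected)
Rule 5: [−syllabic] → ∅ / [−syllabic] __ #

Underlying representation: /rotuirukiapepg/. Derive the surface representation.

Rule 1 (regressive voicing assimilation): /p/ precedes the voiced obstruent /g/, so it voices to [b] by assimilation. /rotuirukiapepg/ → rotuirukiapebg.
Rule 2 (intervocalic voicing): /t/ is a voiceless obstruent between vowels /o/ and /u/, so it voices to [d]. /k/ is a voiceless obstruent between vowels /u/ and /i/, so it voices to [g]. /p/ is a voiceless obstruent between vowels /a/ and /e/, so it voices to [b]. /rotuirukiapebg/ → roduirugiabebg.
Rule 3 (pre-rhotic lowering): /i/ is a high vowel immediately before /r/, so it lowers to [e]. /roduirugiabebg/ → roduerugiabebg.
Rule 4 (intervocalic voicing): no segment meets the environment; /roduerugiabebg/ is unchanged.
Rule 5 (final cluster simplification): /g/ is the second consonant of a word-final cluster /bg/, so it deletes. /roduerugiabebg/ → roduerugiabeb.

roduerugiabeb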